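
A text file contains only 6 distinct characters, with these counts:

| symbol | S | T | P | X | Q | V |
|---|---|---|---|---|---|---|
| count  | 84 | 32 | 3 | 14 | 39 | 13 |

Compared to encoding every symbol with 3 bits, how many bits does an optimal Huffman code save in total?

Fixed-length: 3 bits × 185 symbols = 555 bits.
Huffman merges:
merge P(3) and V(13): 16
merge X(14) and 16: 30
merge 30 and T(32): 62
merge Q(39) and 62: 101
merge S(84) and 101: 185
Huffman total = 16 + 30 + 62 + 101 + 185 = 394 bits.
Saving = 555 − 394 = 161 bits.

161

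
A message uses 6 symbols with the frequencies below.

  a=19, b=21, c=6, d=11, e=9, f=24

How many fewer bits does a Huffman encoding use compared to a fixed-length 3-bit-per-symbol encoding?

Fixed-length: 3 bits × 90 symbols = 270 bits.
Huffman merges:
c(6) + e(9) → 15
d(11) + 15 → 26
a(19) + b(21) → 40
f(24) + 26 → 50
40 + 50 → 90
Huffman total = 15 + 26 + 40 + 50 + 90 = 221 bits.
Saving = 270 − 221 = 49 bits.

49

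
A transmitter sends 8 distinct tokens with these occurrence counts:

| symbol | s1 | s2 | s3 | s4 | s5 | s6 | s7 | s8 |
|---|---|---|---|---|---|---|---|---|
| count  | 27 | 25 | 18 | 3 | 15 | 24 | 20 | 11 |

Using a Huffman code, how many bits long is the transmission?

416

Merge the two smallest weights repeatedly:
combine s4(3), s8(11) → 14
combine 14, s5(15) → 29
combine s3(18), s7(20) → 38
combine s6(24), s2(25) → 49
combine s1(27), 29 → 56
combine 38, 49 → 87
combine 56, 87 → 143
The encoded length is the sum of every internal node's weight: 14 + 29 + 38 + 49 + 56 + 87 + 143 = 416 bits.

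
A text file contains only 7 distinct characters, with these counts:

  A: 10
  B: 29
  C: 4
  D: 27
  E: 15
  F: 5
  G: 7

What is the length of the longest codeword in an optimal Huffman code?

4

Merge the two lowest-weight nodes at each step:
merge C(4) and F(5): 9
merge G(7) and 9: 16
merge A(10) and E(15): 25
merge 16 and 25: 41
merge D(27) and B(29): 56
merge 41 and 56: 97
Maximum depth reached is 4.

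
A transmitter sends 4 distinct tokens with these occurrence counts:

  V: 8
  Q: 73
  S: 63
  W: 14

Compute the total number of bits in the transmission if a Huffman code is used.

Build the Huffman tree bottom-up:
combine V(8), W(14) → 22
combine 22, S(63) → 85
combine Q(73), 85 → 158
Total encoded bits = sum of merged weights = 22 + 85 + 158 = 265.

265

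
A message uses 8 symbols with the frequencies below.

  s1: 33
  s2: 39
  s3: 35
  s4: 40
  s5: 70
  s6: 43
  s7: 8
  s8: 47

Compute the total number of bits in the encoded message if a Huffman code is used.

916

Greedily combine the two least-frequent nodes:
s7(8) + s1(33) → 41
s3(35) + s2(39) → 74
s4(40) + 41 → 81
s6(43) + s8(47) → 90
s5(70) + 74 → 144
81 + 90 → 171
144 + 171 → 315
The encoded length is the sum of every internal node's weight: 41 + 74 + 81 + 90 + 144 + 171 + 315 = 916 bits.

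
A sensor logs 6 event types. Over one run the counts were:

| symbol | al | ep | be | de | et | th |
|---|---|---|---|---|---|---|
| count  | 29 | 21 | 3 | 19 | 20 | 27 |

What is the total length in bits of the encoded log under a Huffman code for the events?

Greedily combine the two least-frequent nodes:
merge be(3) and de(19): 22
merge et(20) and ep(21): 41
merge 22 and th(27): 49
merge al(29) and 41: 70
merge 49 and 70: 119
Each symbol's bit-cost is frequency × depth; summing gives 301 bits (equivalently 22 + 41 + 49 + 70 + 119).

301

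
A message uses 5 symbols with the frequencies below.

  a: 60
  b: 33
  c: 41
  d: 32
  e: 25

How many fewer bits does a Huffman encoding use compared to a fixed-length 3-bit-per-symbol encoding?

134

Fixed-length: 3 bits × 191 symbols = 573 bits.
Huffman merges:
e(25) + d(32) → 57
b(33) + c(41) → 74
57 + a(60) → 117
74 + 117 → 191
Huffman total = 57 + 74 + 117 + 191 = 439 bits.
Saving = 573 − 439 = 134 bits.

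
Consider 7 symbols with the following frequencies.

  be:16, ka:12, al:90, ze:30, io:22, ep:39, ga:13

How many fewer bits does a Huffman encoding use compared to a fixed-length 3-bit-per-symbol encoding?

Fixed-length: 3 bits × 222 symbols = 666 bits.
Huffman merges:
combine ka(12), ga(13) → 25
combine be(16), io(22) → 38
combine 25, ze(30) → 55
combine 38, ep(39) → 77
combine 55, 77 → 132
combine al(90), 132 → 222
Huffman total = 25 + 38 + 55 + 77 + 132 + 222 = 549 bits.
Saving = 666 − 549 = 117 bits.

117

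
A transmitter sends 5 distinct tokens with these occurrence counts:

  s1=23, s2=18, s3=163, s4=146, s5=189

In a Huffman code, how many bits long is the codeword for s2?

4

Build the tree from the bottom:
combine s2(18), s1(23) → 41
combine 41, s4(146) → 187
combine s3(163), 187 → 350
combine s5(189), 350 → 539
The subtree containing s2 is merged 4 times, so code length = 4.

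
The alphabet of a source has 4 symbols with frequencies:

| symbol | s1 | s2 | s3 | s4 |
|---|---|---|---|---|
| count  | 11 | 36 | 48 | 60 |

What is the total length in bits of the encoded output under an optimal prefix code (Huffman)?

297

Merge the two smallest weights repeatedly:
s1(11) + s2(36) → 47
47 + s3(48) → 95
s4(60) + 95 → 155
Each symbol's bit-cost is frequency × depth; summing gives 297 bits (equivalently 47 + 95 + 155).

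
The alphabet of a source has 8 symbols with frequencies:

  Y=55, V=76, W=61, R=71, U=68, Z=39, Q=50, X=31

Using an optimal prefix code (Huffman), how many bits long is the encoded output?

1347

Merge the two smallest weights repeatedly:
merge X(31) and Z(39): 70
merge Q(50) and Y(55): 105
merge W(61) and U(68): 129
merge 70 and R(71): 141
merge V(76) and 105: 181
merge 129 and 141: 270
merge 181 and 270: 451
Each symbol's bit-cost is frequency × depth; summing gives 1347 bits (equivalently 70 + 105 + 129 + 141 + 181 + 270 + 451).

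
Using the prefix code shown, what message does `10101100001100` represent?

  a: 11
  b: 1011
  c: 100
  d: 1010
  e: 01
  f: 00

Read left to right; each codeword is recognised as soon as it completes (prefix code):
  1010→d | 11→a | 00→f | 00→f | 11→a | 00→f
Decoded message: daffaf

daffaf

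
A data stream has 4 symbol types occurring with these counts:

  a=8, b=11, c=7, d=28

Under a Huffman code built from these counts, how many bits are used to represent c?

3

Repeatedly merge the two smallest:
combine c(7), a(8) → 15
combine b(11), 15 → 26
combine 26, d(28) → 54
c sits 3 levels below the root, so its codeword is 3 bits.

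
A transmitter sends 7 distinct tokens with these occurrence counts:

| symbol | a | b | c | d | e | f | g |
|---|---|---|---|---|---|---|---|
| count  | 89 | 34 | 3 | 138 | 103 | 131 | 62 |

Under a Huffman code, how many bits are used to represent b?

5

Build the tree from the bottom:
combine c(3), b(34) → 37
combine 37, g(62) → 99
combine a(89), 99 → 188
combine e(103), f(131) → 234
combine d(138), 188 → 326
combine 234, 326 → 560
b's leaf is at depth 5, giving a 5-bit codeword.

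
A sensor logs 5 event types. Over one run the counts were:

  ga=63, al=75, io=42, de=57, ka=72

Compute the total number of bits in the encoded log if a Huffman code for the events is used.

Greedily combine the two least-frequent nodes:
io(42) + de(57) → 99
ga(63) + ka(72) → 135
al(75) + 99 → 174
135 + 174 → 309
Each symbol's bit-cost is frequency × depth; summing gives 717 bits (equivalently 99 + 135 + 174 + 309).

717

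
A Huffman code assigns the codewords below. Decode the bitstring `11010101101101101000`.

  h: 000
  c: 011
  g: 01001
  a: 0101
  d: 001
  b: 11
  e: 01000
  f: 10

Read left to right; each codeword is recognised as soon as it completes (prefix code):
  11→b | 0101→a | 011→c | 011→c | 011→c | 01000→e
Decoded message: baccce

baccce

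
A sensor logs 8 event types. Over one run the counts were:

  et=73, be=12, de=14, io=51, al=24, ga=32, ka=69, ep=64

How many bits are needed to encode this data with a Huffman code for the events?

Greedily combine the two least-frequent nodes:
combine be(12), de(14) → 26
combine al(24), 26 → 50
combine ga(32), 50 → 82
combine io(51), ep(64) → 115
combine ka(69), et(73) → 142
combine 82, 115 → 197
combine 142, 197 → 339
Total encoded bits = sum of merged weights = 26 + 50 + 82 + 115 + 142 + 197 + 339 = 951.

951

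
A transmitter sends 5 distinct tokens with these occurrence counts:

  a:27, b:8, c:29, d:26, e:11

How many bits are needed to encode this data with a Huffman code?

221

Build the Huffman tree bottom-up:
combine b(8), e(11) → 19
combine 19, d(26) → 45
combine a(27), c(29) → 56
combine 45, 56 → 101
Each symbol's bit-cost is frequency × depth; summing gives 221 bits (equivalently 19 + 45 + 56 + 101).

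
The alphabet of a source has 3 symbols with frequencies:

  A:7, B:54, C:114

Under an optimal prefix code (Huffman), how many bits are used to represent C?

1

Build the tree from the bottom:
combine A(7), B(54) → 61
combine 61, C(114) → 175
C is a child of the root — depth 1, so its codeword is a single bit.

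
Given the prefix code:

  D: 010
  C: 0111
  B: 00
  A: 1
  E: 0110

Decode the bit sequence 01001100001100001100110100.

Read left to right; each codeword is recognised as soon as it completes (prefix code):
  010→D | 0110→E | 00→B | 0110→E | 00→B | 0110→E | 0110→E | 1→A | 00→B
Decoded message: DEBEBEEAB

DEBEBEEAB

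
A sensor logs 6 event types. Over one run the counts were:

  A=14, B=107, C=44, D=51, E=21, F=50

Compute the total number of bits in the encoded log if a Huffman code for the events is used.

682

Greedily combine the two least-frequent nodes:
combine A(14), E(21) → 35
combine 35, C(44) → 79
combine F(50), D(51) → 101
combine 79, 101 → 180
combine B(107), 180 → 287
Each symbol's bit-cost is frequency × depth; summing gives 682 bits (equivalently 35 + 79 + 101 + 180 + 287).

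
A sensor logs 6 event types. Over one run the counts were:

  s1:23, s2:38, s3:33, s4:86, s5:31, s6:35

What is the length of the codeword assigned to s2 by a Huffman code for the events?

2

Huffman merges, smallest pair first:
combine s1(23), s5(31) → 54
combine s3(33), s6(35) → 68
combine s2(38), 54 → 92
combine 68, s4(86) → 154
combine 92, 154 → 246
s2's leaf is at depth 2, giving a 2-bit codeword.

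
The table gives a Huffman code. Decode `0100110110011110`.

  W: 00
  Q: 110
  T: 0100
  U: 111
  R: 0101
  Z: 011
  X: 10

TQQZQ

Read left to right; each codeword is recognised as soon as it completes (prefix code):
  0100→T | 110→Q | 110→Q | 011→Z | 110→Q
Decoded message: TQQZQ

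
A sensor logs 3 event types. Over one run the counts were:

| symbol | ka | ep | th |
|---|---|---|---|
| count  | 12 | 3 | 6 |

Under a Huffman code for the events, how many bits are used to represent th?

2

Build the tree from the bottom:
merge ep(3) and th(6): 9
merge 9 and ka(12): 21
The subtree containing th is merged 2 times, so code length = 2.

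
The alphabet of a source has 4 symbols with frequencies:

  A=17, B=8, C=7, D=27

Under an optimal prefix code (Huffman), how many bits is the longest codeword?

Merge the two lowest-weight nodes at each step:
merge C(7) and B(8): 15
merge 15 and A(17): 32
merge D(27) and 32: 59
The rarest symbols sit at the bottom; the longest codeword is 3 bits.

3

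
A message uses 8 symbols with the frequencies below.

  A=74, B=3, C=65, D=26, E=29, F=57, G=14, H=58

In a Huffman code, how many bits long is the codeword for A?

2

Repeatedly merge the two smallest:
B(3) + G(14) → 17
17 + D(26) → 43
E(29) + 43 → 72
F(57) + H(58) → 115
C(65) + 72 → 137
A(74) + 115 → 189
137 + 189 → 326
A sits 2 levels below the root, so its codeword is 2 bits.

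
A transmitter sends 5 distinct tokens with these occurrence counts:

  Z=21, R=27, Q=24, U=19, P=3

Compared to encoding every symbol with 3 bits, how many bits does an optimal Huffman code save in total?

72

Fixed-length: 3 bits × 94 symbols = 282 bits.
Huffman merges:
merge P(3) and U(19): 22
merge Z(21) and 22: 43
merge Q(24) and R(27): 51
merge 43 and 51: 94
Huffman total = 22 + 43 + 51 + 94 = 210 bits.
Saving = 282 − 210 = 72 bits.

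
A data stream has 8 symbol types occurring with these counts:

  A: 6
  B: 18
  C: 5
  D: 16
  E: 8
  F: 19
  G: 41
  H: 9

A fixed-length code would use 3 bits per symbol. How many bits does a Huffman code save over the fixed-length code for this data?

Fixed-length: 3 bits × 122 symbols = 366 bits.
Huffman merges:
combine C(5), A(6) → 11
combine E(8), H(9) → 17
combine 11, D(16) → 27
combine 17, B(18) → 35
combine F(19), 27 → 46
combine 35, G(41) → 76
combine 46, 76 → 122
Huffman total = 11 + 17 + 27 + 35 + 46 + 76 + 122 = 334 bits.
Saving = 366 − 334 = 32 bits.

32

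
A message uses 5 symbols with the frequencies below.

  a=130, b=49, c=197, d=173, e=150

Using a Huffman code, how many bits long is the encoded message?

1577

Greedily combine the two least-frequent nodes:
b(49) + a(130) → 179
e(150) + d(173) → 323
179 + c(197) → 376
323 + 376 → 699
The encoded length is the sum of every internal node's weight: 179 + 323 + 376 + 699 = 1577 bits.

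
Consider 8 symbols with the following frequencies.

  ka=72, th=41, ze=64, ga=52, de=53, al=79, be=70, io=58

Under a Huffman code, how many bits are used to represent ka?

Huffman merges, smallest pair first:
merge th(41) and ga(52): 93
merge de(53) and io(58): 111
merge ze(64) and be(70): 134
merge ka(72) and al(79): 151
merge 93 and 111: 204
merge 134 and 151: 285
merge 204 and 285: 489
ka sits 3 levels below the root, so its codeword is 3 bits.

3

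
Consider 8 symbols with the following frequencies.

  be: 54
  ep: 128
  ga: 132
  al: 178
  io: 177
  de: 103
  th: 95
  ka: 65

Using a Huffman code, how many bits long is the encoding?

Build the Huffman tree bottom-up:
combine be(54), ka(65) → 119
combine th(95), de(103) → 198
combine 119, ep(128) → 247
combine ga(132), io(177) → 309
combine al(178), 198 → 376
combine 247, 309 → 556
combine 376, 556 → 932
Each symbol's bit-cost is frequency × depth; summing gives 2737 bits (equivalently 119 + 198 + 247 + 309 + 376 + 556 + 932).

2737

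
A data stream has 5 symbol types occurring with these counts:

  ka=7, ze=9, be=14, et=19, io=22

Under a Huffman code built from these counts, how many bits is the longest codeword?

Merge the two lowest-weight nodes at each step:
merge ka(7) and ze(9): 16
merge be(14) and 16: 30
merge et(19) and io(22): 41
merge 30 and 41: 71
The first pair merged (ka, ze) ends up deepest, at depth 3.

3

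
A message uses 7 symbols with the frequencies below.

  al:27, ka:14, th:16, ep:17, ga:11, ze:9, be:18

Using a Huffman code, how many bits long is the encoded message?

309

Merge the two smallest weights repeatedly:
ze(9) + ga(11) → 20
ka(14) + th(16) → 30
ep(17) + be(18) → 35
20 + al(27) → 47
30 + 35 → 65
47 + 65 → 112
Total encoded bits = sum of merged weights = 20 + 30 + 35 + 47 + 65 + 112 = 309.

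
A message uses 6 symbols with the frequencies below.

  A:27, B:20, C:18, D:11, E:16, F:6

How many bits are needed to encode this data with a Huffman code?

246

Greedily combine the two least-frequent nodes:
F(6) + D(11) → 17
E(16) + 17 → 33
C(18) + B(20) → 38
A(27) + 33 → 60
38 + 60 → 98
Total encoded bits = sum of merged weights = 17 + 33 + 38 + 60 + 98 = 246.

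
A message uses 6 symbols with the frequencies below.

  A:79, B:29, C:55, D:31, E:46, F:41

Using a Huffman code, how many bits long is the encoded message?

709

Merge the two smallest weights repeatedly:
combine B(29), D(31) → 60
combine F(41), E(46) → 87
combine C(55), 60 → 115
combine A(79), 87 → 166
combine 115, 166 → 281
Each symbol's bit-cost is frequency × depth; summing gives 709 bits (equivalently 60 + 87 + 115 + 166 + 281).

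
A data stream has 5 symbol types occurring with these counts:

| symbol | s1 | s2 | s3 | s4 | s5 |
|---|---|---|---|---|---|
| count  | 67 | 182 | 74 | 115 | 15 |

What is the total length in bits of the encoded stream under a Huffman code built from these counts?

962

Merge the two smallest weights repeatedly:
s5(15) + s1(67) → 82
s3(74) + 82 → 156
s4(115) + 156 → 271
s2(182) + 271 → 453
The encoded length is the sum of every internal node's weight: 82 + 156 + 271 + 453 = 962 bits.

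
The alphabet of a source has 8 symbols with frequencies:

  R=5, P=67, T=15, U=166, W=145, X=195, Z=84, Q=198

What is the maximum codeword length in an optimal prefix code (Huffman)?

Merge the two lowest-weight nodes at each step:
combine R(5), T(15) → 20
combine 20, P(67) → 87
combine Z(84), 87 → 171
combine W(145), U(166) → 311
combine 171, X(195) → 366
combine Q(198), 311 → 509
combine 366, 509 → 875
The rarest symbols sit at the bottom; the longest codeword is 5 bits.

5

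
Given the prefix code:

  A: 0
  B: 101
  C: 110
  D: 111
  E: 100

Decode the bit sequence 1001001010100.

Read left to right; each codeword is recognised as soon as it completes (prefix code):
  100→E | 100→E | 101→B | 0→A | 100→E
Decoded message: EEBAE

EEBAE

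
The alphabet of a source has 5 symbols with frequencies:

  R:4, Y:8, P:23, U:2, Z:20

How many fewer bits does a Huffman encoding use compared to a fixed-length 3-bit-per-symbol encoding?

60

Fixed-length: 3 bits × 57 symbols = 171 bits.
Huffman merges:
merge U(2) and R(4): 6
merge 6 and Y(8): 14
merge 14 and Z(20): 34
merge P(23) and 34: 57
Huffman total = 6 + 14 + 34 + 57 = 111 bits.
Saving = 171 − 111 = 60 bits.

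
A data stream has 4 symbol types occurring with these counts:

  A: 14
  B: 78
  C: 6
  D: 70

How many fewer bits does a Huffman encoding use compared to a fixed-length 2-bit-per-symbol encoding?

Fixed-length: 2 bits × 168 symbols = 336 bits.
Huffman merges:
C(6) + A(14) → 20
20 + D(70) → 90
B(78) + 90 → 168
Huffman total = 20 + 90 + 168 = 278 bits.
Saving = 336 − 278 = 58 bits.

58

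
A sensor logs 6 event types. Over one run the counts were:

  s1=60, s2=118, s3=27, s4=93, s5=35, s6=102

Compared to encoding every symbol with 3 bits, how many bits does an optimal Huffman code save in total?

Fixed-length: 3 bits × 435 symbols = 1305 bits.
Huffman merges:
merge s3(27) and s5(35): 62
merge s1(60) and 62: 122
merge s4(93) and s6(102): 195
merge s2(118) and 122: 240
merge 195 and 240: 435
Huffman total = 62 + 122 + 195 + 240 + 435 = 1054 bits.
Saving = 1305 − 1054 = 251 bits.

251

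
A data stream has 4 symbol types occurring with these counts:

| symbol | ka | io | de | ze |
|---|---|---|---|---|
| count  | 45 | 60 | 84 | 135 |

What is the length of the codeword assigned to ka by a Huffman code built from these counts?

3

Huffman merges, smallest pair first:
merge ka(45) and io(60): 105
merge de(84) and 105: 189
merge ze(135) and 189: 324
The subtree containing ka is merged 3 times, so code length = 3.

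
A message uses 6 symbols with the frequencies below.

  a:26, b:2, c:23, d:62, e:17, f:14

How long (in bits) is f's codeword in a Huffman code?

4

Huffman merges, smallest pair first:
b(2) + f(14) → 16
16 + e(17) → 33
c(23) + a(26) → 49
33 + 49 → 82
d(62) + 82 → 144
f's leaf is at depth 4, giving a 4-bit codeword.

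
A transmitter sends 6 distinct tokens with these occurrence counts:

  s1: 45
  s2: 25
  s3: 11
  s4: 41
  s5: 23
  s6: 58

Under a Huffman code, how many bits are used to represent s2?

3

Huffman merges, smallest pair first:
s3(11) + s5(23) → 34
s2(25) + 34 → 59
s4(41) + s1(45) → 86
s6(58) + 59 → 117
86 + 117 → 203
The subtree containing s2 is merged 3 times, so code length = 3.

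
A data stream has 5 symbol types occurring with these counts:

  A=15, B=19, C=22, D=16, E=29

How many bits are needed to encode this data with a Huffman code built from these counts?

Greedily combine the two least-frequent nodes:
A(15) + D(16) → 31
B(19) + C(22) → 41
E(29) + 31 → 60
41 + 60 → 101
Each symbol's bit-cost is frequency × depth; summing gives 233 bits (equivalently 31 + 41 + 60 + 101).

233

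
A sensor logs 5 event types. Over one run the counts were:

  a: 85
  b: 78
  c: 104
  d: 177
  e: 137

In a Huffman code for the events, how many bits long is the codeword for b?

3

Build the tree from the bottom:
b(78) + a(85) → 163
c(104) + e(137) → 241
163 + d(177) → 340
241 + 340 → 581
The subtree containing b is merged 3 times, so code length = 3.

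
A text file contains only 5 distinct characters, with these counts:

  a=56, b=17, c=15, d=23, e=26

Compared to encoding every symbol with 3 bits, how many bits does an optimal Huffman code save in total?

112

Fixed-length: 3 bits × 137 symbols = 411 bits.
Huffman merges:
c(15) + b(17) → 32
d(23) + e(26) → 49
32 + 49 → 81
a(56) + 81 → 137
Huffman total = 32 + 49 + 81 + 137 = 299 bits.
Saving = 411 − 299 = 112 bits.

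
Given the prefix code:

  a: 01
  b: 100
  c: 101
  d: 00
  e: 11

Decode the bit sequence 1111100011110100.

eebaecd

Read left to right; each codeword is recognised as soon as it completes (prefix code):
  11→e | 11→e | 100→b | 01→a | 11→e | 101→c | 00→d
Decoded message: eebaecd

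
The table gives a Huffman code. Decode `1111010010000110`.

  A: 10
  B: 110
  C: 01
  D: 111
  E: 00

DAACEEB

Read left to right; each codeword is recognised as soon as it completes (prefix code):
  111→D | 10→A | 10→A | 01→C | 00→E | 00→E | 110→B
Decoded message: DAACEEB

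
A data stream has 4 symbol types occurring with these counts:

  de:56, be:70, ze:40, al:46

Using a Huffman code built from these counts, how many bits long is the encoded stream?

424

Build the Huffman tree bottom-up:
merge ze(40) and al(46): 86
merge de(56) and be(70): 126
merge 86 and 126: 212
The encoded length is the sum of every internal node's weight: 86 + 126 + 212 = 424 bits.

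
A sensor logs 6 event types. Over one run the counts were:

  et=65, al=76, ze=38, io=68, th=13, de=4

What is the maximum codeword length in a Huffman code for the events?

4

Merge the two lowest-weight nodes at each step:
merge de(4) and th(13): 17
merge 17 and ze(38): 55
merge 55 and et(65): 120
merge io(68) and al(76): 144
merge 120 and 144: 264
Maximum depth reached is 4.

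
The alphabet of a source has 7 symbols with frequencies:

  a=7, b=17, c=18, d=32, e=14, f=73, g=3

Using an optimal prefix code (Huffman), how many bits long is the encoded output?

Greedily combine the two least-frequent nodes:
g(3) + a(7) → 10
10 + e(14) → 24
b(17) + c(18) → 35
24 + d(32) → 56
35 + 56 → 91
f(73) + 91 → 164
The encoded length is the sum of every internal node's weight: 10 + 24 + 35 + 56 + 91 + 164 = 380 bits.

380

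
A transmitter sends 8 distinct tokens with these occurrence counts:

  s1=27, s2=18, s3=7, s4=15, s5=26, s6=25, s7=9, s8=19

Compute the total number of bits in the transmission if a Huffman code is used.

Build the Huffman tree bottom-up:
s3(7) + s7(9) → 16
s4(15) + 16 → 31
s2(18) + s8(19) → 37
s6(25) + s5(26) → 51
s1(27) + 31 → 58
37 + 51 → 88
58 + 88 → 146
Total encoded bits = sum of merged weights = 16 + 31 + 37 + 51 + 58 + 88 + 146 = 427.

427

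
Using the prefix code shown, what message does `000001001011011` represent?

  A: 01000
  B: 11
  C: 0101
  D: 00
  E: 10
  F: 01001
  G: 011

DDFGG

Read left to right; each codeword is recognised as soon as it completes (prefix code):
  00→D | 00→D | 01001→F | 011→G | 011→G
Decoded message: DDFGG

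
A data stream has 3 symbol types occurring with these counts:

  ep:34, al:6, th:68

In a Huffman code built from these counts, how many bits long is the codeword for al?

Huffman merges, smallest pair first:
merge al(6) and ep(34): 40
merge 40 and th(68): 108
The subtree containing al is merged 2 times, so code length = 2.

2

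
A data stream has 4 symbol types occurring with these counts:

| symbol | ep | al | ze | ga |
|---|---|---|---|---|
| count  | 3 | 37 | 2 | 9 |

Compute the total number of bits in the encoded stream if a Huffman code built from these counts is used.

Merge the two smallest weights repeatedly:
combine ze(2), ep(3) → 5
combine 5, ga(9) → 14
combine 14, al(37) → 51
The encoded length is the sum of every internal node's weight: 5 + 14 + 51 = 70 bits.

70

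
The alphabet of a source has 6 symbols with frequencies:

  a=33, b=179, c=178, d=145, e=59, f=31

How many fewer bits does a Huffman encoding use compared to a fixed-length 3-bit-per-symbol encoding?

438

Fixed-length: 3 bits × 625 symbols = 1875 bits.
Huffman merges:
combine f(31), a(33) → 64
combine e(59), 64 → 123
combine 123, d(145) → 268
combine c(178), b(179) → 357
combine 268, 357 → 625
Huffman total = 64 + 123 + 268 + 357 + 625 = 1437 bits.
Saving = 1875 − 1437 = 438 bits.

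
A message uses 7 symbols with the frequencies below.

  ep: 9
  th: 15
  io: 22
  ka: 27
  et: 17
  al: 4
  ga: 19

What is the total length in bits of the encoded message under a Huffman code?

Build the Huffman tree bottom-up:
merge al(4) and ep(9): 13
merge 13 and th(15): 28
merge et(17) and ga(19): 36
merge io(22) and ka(27): 49
merge 28 and 36: 64
merge 49 and 64: 113
Total encoded bits = sum of merged weights = 13 + 28 + 36 + 49 + 64 + 113 = 303.

303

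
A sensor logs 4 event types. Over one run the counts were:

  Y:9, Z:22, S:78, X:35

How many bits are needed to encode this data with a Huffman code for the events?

Merge the two smallest weights repeatedly:
combine Y(9), Z(22) → 31
combine 31, X(35) → 66
combine 66, S(78) → 144
Each symbol's bit-cost is frequency × depth; summing gives 241 bits (equivalently 31 + 66 + 144).

241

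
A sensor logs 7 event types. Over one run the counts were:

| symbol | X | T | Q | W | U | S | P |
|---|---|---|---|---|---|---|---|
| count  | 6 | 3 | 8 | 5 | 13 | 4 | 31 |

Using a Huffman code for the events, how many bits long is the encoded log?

Greedily combine the two least-frequent nodes:
T(3) + S(4) → 7
W(5) + X(6) → 11
7 + Q(8) → 15
11 + U(13) → 24
15 + 24 → 39
P(31) + 39 → 70
Total encoded bits = sum of merged weights = 7 + 11 + 15 + 24 + 39 + 70 = 166.

166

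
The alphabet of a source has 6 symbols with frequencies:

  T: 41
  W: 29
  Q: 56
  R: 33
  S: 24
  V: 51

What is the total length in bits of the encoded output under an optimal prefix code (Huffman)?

595

Build the Huffman tree bottom-up:
combine S(24), W(29) → 53
combine R(33), T(41) → 74
combine V(51), 53 → 104
combine Q(56), 74 → 130
combine 104, 130 → 234
The encoded length is the sum of every internal node's weight: 53 + 74 + 104 + 130 + 234 = 595 bits.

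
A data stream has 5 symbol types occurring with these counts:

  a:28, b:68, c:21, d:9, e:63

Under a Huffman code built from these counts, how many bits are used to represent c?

Repeatedly merge the two smallest:
combine d(9), c(21) → 30
combine a(28), 30 → 58
combine 58, e(63) → 121
combine b(68), 121 → 189
c's leaf is at depth 4, giving a 4-bit codeword.

4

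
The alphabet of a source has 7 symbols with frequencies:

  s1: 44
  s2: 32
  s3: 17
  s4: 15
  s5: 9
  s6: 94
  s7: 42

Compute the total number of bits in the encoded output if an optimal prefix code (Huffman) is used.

636

Merge the two smallest weights repeatedly:
merge s5(9) and s4(15): 24
merge s3(17) and 24: 41
merge s2(32) and 41: 73
merge s7(42) and s1(44): 86
merge 73 and 86: 159
merge s6(94) and 159: 253
Total encoded bits = sum of merged weights = 24 + 41 + 73 + 86 + 159 + 253 = 636.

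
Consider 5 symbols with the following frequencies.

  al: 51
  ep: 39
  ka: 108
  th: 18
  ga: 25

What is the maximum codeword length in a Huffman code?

Merge the two lowest-weight nodes at each step:
merge th(18) and ga(25): 43
merge ep(39) and 43: 82
merge al(51) and 82: 133
merge ka(108) and 133: 241
The first pair merged (th, ga) ends up deepest, at depth 4.

4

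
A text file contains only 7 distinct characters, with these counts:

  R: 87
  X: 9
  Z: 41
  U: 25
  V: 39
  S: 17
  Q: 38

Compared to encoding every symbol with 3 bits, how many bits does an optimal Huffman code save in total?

Fixed-length: 3 bits × 256 symbols = 768 bits.
Huffman merges:
X(9) + S(17) → 26
U(25) + 26 → 51
Q(38) + V(39) → 77
Z(41) + 51 → 92
77 + R(87) → 164
92 + 164 → 256
Huffman total = 26 + 51 + 77 + 92 + 164 + 256 = 666 bits.
Saving = 768 − 666 = 102 bits.

102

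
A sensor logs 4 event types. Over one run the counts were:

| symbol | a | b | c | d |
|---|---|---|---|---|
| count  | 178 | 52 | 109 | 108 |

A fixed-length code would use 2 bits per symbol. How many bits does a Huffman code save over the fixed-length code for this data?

18

Fixed-length: 2 bits × 447 symbols = 894 bits.
Huffman merges:
combine b(52), d(108) → 160
combine c(109), 160 → 269
combine a(178), 269 → 447
Huffman total = 160 + 269 + 447 = 876 bits.
Saving = 894 − 876 = 18 bits.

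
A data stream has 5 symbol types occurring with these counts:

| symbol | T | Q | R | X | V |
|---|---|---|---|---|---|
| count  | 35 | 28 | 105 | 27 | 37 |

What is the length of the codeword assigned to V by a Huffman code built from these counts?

Repeatedly merge the two smallest:
X(27) + Q(28) → 55
T(35) + V(37) → 72
55 + 72 → 127
R(105) + 127 → 232
V's leaf is at depth 3, giving a 3-bit codeword.

3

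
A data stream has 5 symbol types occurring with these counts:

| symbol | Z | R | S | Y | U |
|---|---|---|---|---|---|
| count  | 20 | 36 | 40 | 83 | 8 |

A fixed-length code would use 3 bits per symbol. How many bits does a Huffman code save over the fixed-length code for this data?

Fixed-length: 3 bits × 187 symbols = 561 bits.
Huffman merges:
U(8) + Z(20) → 28
28 + R(36) → 64
S(40) + 64 → 104
Y(83) + 104 → 187
Huffman total = 28 + 64 + 104 + 187 = 383 bits.
Saving = 561 − 383 = 178 bits.

178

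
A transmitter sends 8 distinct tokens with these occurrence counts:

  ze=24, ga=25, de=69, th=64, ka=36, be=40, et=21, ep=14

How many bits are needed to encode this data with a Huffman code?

830

Build the Huffman tree bottom-up:
combine ep(14), et(21) → 35
combine ze(24), ga(25) → 49
combine 35, ka(36) → 71
combine be(40), 49 → 89
combine th(64), de(69) → 133
combine 71, 89 → 160
combine 133, 160 → 293
Each symbol's bit-cost is frequency × depth; summing gives 830 bits (equivalently 35 + 49 + 71 + 89 + 133 + 160 + 293).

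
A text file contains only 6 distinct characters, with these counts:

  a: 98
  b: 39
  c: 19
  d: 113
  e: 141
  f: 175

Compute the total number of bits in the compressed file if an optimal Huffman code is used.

Build the Huffman tree bottom-up:
merge c(19) and b(39): 58
merge 58 and a(98): 156
merge d(113) and e(141): 254
merge 156 and f(175): 331
merge 254 and 331: 585
Each symbol's bit-cost is frequency × depth; summing gives 1384 bits (equivalently 58 + 156 + 254 + 331 + 585).

1384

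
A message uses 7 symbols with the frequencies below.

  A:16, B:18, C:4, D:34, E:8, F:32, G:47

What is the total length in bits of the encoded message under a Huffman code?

Merge the two smallest weights repeatedly:
merge C(4) and E(8): 12
merge 12 and A(16): 28
merge B(18) and 28: 46
merge F(32) and D(34): 66
merge 46 and G(47): 93
merge 66 and 93: 159
Total encoded bits = sum of merged weights = 12 + 28 + 46 + 66 + 93 + 159 = 404.

404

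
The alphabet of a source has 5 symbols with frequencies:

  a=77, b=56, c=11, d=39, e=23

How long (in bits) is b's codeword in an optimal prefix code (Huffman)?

Build the tree from the bottom:
merge c(11) and e(23): 34
merge 34 and d(39): 73
merge b(56) and 73: 129
merge a(77) and 129: 206
The subtree containing b is merged 2 times, so code length = 2.

2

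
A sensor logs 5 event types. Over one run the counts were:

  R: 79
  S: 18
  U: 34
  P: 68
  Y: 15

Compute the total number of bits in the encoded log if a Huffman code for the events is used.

Greedily combine the two least-frequent nodes:
combine Y(15), S(18) → 33
combine 33, U(34) → 67
combine 67, P(68) → 135
combine R(79), 135 → 214
Total encoded bits = sum of merged weights = 33 + 67 + 135 + 214 = 449.

449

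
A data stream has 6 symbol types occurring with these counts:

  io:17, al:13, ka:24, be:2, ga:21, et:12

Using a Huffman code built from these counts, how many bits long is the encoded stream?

219

Merge the two smallest weights repeatedly:
be(2) + et(12) → 14
al(13) + 14 → 27
io(17) + ga(21) → 38
ka(24) + 27 → 51
38 + 51 → 89
Each symbol's bit-cost is frequency × depth; summing gives 219 bits (equivalently 14 + 27 + 38 + 51 + 89).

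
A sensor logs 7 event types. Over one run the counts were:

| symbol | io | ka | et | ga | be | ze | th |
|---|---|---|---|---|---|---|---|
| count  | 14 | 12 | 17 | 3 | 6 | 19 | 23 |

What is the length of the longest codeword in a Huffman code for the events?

4

Merge the two lowest-weight nodes at each step:
merge ga(3) and be(6): 9
merge 9 and ka(12): 21
merge io(14) and et(17): 31
merge ze(19) and 21: 40
merge th(23) and 31: 54
merge 40 and 54: 94
Maximum depth reached is 4.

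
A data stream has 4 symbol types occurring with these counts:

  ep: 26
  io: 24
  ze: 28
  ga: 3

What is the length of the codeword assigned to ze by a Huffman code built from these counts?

Repeatedly merge the two smallest:
ga(3) + io(24) → 27
ep(26) + 27 → 53
ze(28) + 53 → 81
ze sits one level below the root: a 1-bit codeword.

1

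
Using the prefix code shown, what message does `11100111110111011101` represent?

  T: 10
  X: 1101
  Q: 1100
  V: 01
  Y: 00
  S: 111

SYSXXX

Read left to right; each codeword is recognised as soon as it completes (prefix code):
  111→S | 00→Y | 111→S | 1101→X | 1101→X | 1101→X
Decoded message: SYSXXX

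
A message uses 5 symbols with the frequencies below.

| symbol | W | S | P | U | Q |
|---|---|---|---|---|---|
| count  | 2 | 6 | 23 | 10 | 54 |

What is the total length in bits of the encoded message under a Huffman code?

162

Merge the two smallest weights repeatedly:
combine W(2), S(6) → 8
combine 8, U(10) → 18
combine 18, P(23) → 41
combine 41, Q(54) → 95
The encoded length is the sum of every internal node's weight: 8 + 18 + 41 + 95 = 162 bits.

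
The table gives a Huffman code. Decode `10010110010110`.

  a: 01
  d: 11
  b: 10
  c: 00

Read left to right; each codeword is recognised as soon as it completes (prefix code):
  10→b | 01→a | 01→a | 10→b | 01→a | 01→a | 10→b
Decoded message: baabaab

baabaab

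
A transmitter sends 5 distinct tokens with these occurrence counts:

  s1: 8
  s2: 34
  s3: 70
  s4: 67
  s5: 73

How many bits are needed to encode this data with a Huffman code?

546

Greedily combine the two least-frequent nodes:
merge s1(8) and s2(34): 42
merge 42 and s4(67): 109
merge s3(70) and s5(73): 143
merge 109 and 143: 252
The encoded length is the sum of every internal node's weight: 42 + 109 + 143 + 252 = 546 bits.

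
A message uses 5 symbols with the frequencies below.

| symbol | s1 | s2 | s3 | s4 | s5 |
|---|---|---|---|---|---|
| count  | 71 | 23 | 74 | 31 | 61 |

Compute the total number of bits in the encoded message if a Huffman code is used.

Merge the two smallest weights repeatedly:
combine s2(23), s4(31) → 54
combine 54, s5(61) → 115
combine s1(71), s3(74) → 145
combine 115, 145 → 260
Each symbol's bit-cost is frequency × depth; summing gives 574 bits (equivalently 54 + 115 + 145 + 260).

574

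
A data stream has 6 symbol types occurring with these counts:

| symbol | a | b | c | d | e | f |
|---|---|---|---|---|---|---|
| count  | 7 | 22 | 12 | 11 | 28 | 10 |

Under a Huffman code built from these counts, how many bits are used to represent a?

3

Build the tree from the bottom:
merge a(7) and f(10): 17
merge d(11) and c(12): 23
merge 17 and b(22): 39
merge 23 and e(28): 51
merge 39 and 51: 90
a's leaf is at depth 3, giving a 3-bit codeword.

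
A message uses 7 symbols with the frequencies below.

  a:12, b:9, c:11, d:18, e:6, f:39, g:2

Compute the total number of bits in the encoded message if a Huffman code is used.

238

Merge the two smallest weights repeatedly:
merge g(2) and e(6): 8
merge 8 and b(9): 17
merge c(11) and a(12): 23
merge 17 and d(18): 35
merge 23 and 35: 58
merge f(39) and 58: 97
The encoded length is the sum of every internal node's weight: 8 + 17 + 23 + 35 + 58 + 97 = 238 bits.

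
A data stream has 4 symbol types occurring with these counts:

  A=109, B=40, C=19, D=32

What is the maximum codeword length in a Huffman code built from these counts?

3

Merge the two lowest-weight nodes at each step:
C(19) + D(32) → 51
B(40) + 51 → 91
91 + A(109) → 200
Maximum depth reached is 3.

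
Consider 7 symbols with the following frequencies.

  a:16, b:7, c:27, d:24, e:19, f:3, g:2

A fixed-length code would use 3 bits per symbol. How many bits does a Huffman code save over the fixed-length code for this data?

53

Fixed-length: 3 bits × 98 symbols = 294 bits.
Huffman merges:
combine g(2), f(3) → 5
combine 5, b(7) → 12
combine 12, a(16) → 28
combine e(19), d(24) → 43
combine c(27), 28 → 55
combine 43, 55 → 98
Huffman total = 5 + 12 + 28 + 43 + 55 + 98 = 241 bits.
Saving = 294 − 241 = 53 bits.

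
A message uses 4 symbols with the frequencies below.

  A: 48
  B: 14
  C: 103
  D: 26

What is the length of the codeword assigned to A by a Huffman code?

2

Huffman merges, smallest pair first:
merge B(14) and D(26): 40
merge 40 and A(48): 88
merge 88 and C(103): 191
A's leaf is at depth 2, giving a 2-bit codeword.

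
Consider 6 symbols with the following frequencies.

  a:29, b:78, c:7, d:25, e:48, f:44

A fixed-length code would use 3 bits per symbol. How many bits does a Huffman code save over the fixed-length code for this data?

138

Fixed-length: 3 bits × 231 symbols = 693 bits.
Huffman merges:
combine c(7), d(25) → 32
combine a(29), 32 → 61
combine f(44), e(48) → 92
combine 61, b(78) → 139
combine 92, 139 → 231
Huffman total = 32 + 61 + 92 + 139 + 231 = 555 bits.
Saving = 693 − 555 = 138 bits.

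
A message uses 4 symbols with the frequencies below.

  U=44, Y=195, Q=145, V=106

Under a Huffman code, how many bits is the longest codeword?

Merge the two lowest-weight nodes at each step:
combine U(44), V(106) → 150
combine Q(145), 150 → 295
combine Y(195), 295 → 490
Maximum depth reached is 3.

3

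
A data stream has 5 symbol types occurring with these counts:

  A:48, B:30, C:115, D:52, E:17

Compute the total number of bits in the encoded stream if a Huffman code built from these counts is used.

551

Greedily combine the two least-frequent nodes:
merge E(17) and B(30): 47
merge 47 and A(48): 95
merge D(52) and 95: 147
merge C(115) and 147: 262
Total encoded bits = sum of merged weights = 47 + 95 + 147 + 262 = 551.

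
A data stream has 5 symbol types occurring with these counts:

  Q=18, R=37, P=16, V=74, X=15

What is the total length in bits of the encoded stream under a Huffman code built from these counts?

Merge the two smallest weights repeatedly:
X(15) + P(16) → 31
Q(18) + 31 → 49
R(37) + 49 → 86
V(74) + 86 → 160
The encoded length is the sum of every internal node's weight: 31 + 49 + 86 + 160 = 326 bits.

326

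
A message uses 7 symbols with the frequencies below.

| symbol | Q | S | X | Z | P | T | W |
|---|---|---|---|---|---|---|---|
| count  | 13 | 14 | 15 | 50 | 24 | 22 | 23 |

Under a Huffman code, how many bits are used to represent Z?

2

Build the tree from the bottom:
combine Q(13), S(14) → 27
combine X(15), T(22) → 37
combine W(23), P(24) → 47
combine 27, 37 → 64
combine 47, Z(50) → 97
combine 64, 97 → 161
Z sits 2 levels below the root, so its codeword is 2 bits.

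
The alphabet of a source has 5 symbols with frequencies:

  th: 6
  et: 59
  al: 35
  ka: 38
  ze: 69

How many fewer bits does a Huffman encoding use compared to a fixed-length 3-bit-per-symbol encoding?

166

Fixed-length: 3 bits × 207 symbols = 621 bits.
Huffman merges:
combine th(6), al(35) → 41
combine ka(38), 41 → 79
combine et(59), ze(69) → 128
combine 79, 128 → 207
Huffman total = 41 + 79 + 128 + 207 = 455 bits.
Saving = 621 − 455 = 166 bits.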